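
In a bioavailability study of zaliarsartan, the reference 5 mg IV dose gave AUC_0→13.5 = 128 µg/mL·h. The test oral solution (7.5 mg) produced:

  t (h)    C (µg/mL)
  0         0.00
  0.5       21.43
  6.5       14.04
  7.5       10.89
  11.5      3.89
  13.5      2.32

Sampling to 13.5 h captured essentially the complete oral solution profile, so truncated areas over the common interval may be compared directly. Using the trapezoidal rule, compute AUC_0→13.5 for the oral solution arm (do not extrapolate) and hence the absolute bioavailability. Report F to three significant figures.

F = 0.833

Trapezoidal AUC_0→13.5 (oral solution):
  [0→0.5]: (0.00+21.43)/2 × 0.5 = 5.3575
  [0.5→6.5]: (21.43+14.04)/2 × 6 = 106.41
  [6.5→7.5]: (14.04+10.89)/2 × 1 = 12.465
  [7.5→11.5]: (10.89+3.89)/2 × 4 = 29.56
  [11.5→13.5]: (3.89+2.32)/2 × 2 = 6.21
  Sum = 160.0025 µg/mL·h
F = (AUC_ev/D_ev)/(AUC_iv/D_iv) = (160.0025/7.5)/(128/5) = 21.3337/25.6 = 0.8333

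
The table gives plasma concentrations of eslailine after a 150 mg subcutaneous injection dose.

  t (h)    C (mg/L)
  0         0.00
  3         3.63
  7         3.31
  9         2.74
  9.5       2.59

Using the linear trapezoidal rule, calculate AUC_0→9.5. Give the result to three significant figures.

AUC = 26.7 mg/L·h

Trapezoidal AUC_0→9.5:
  [0→3]: (0.00+3.63)/2 × 3 = 5.445
  [3→7]: (3.63+3.31)/2 × 4 = 13.88
  [7→9]: (3.31+2.74)/2 × 2 = 6.05
  [9→9.5]: (2.74+2.59)/2 × 0.5 = 1.3325
  Sum = 26.7075 mg/L·h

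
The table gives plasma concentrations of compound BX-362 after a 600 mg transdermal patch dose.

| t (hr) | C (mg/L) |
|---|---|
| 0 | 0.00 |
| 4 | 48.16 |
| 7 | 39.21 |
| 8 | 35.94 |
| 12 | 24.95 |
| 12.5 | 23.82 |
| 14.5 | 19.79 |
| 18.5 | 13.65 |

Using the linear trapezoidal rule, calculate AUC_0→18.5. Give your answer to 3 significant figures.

AUC = 509 mg/L·hr

Trapezoidal AUC_0→18.5:
  [0→4]: (0.00+48.16)/2 × 4 = 96.32
  [4→7]: (48.16+39.21)/2 × 3 = 131.055
  [7→8]: (39.21+35.94)/2 × 1 = 37.575
  [8→12]: (35.94+24.95)/2 × 4 = 121.78
  [12→12.5]: (24.95+23.82)/2 × 0.5 = 12.1925
  [12.5→14.5]: (23.82+19.79)/2 × 2 = 43.61
  [14.5→18.5]: (19.79+13.65)/2 × 4 = 66.88
  Sum = 509.4125 mg/L·hr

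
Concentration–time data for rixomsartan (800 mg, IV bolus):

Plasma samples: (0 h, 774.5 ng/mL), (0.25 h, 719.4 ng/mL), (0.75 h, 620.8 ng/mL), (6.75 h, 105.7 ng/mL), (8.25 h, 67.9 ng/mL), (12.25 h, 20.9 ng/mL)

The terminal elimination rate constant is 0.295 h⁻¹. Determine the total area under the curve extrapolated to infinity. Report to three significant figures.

AUC = 3080 ng/mL·h

Trapezoidal AUC_0→12.25:
  [0→0.25]: (774.5+719.4)/2 × 0.25 = 186.7375
  [0.25→0.75]: (719.4+620.8)/2 × 0.5 = 335.05
  [0.75→6.75]: (620.8+105.7)/2 × 6 = 2179.5
  [6.75→8.25]: (105.7+67.9)/2 × 1.5 = 130.2
  [8.25→12.25]: (67.9+20.9)/2 × 4 = 177.6
  Sum = 3009.0875 ng/mL·h
Extrapolated tail: C_last / k_e = 20.9 / 0.295 = 70.847
AUC_0→∞ = 3009.0875 + 70.847 = 3079.9345 ng/mL·h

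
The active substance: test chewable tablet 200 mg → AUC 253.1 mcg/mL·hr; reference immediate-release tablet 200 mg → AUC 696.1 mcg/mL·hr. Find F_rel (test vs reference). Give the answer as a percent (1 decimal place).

F_rel = (AUC_test/D_test) / (AUC_ref/D_ref)
      = (253.1/200) / (696.1/200)
      = 1.2655 / 3.4805 = 0.3636 = 36.36%

F_rel = 36.4%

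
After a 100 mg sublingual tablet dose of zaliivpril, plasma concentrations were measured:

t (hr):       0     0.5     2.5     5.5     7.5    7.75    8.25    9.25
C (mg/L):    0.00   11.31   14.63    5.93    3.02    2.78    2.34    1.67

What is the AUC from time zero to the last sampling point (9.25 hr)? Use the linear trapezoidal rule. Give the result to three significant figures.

Trapezoidal AUC_0→9.25:
  [0→0.5]: (0.00+11.31)/2 × 0.5 = 2.8275
  [0.5→2.5]: (11.31+14.63)/2 × 2 = 25.94
  [2.5→5.5]: (14.63+5.93)/2 × 3 = 30.84
  [5.5→7.5]: (5.93+3.02)/2 × 2 = 8.95
  [7.5→7.75]: (3.02+2.78)/2 × 0.25 = 0.725
  [7.75→8.25]: (2.78+2.34)/2 × 0.5 = 1.28
  [8.25→9.25]: (2.34+1.67)/2 × 1 = 2.005
  Sum = 72.5675 mg/L·hr

AUC = 72.6 mg/L·hr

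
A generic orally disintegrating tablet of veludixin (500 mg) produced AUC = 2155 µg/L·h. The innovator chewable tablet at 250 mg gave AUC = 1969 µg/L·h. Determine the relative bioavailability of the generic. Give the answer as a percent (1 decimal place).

F_rel = (AUC_test/D_test) / (AUC_ref/D_ref)
      = (2155/500) / (1969/250)
      = 4.31 / 7.876 = 0.5472 = 54.72%

F_rel = 54.7%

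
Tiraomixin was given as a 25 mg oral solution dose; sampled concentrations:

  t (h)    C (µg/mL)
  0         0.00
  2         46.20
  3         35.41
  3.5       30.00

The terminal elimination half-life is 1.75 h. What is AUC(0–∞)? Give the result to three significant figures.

Trapezoidal AUC_0→3.5:
  [0→2]: (0.00+46.20)/2 × 2 = 46.2
  [2→3]: (46.20+35.41)/2 × 1 = 40.805
  [3→3.5]: (35.41+30.00)/2 × 0.5 = 16.3525
  Sum = 103.3575 µg/mL·h
k_e = ln2 / t½ = 0.693147 / 1.75 = 0.3961 h^-1
Extrapolated tail: C_last / k_e = 30.00 / 0.3961 = 75.738
AUC_0→∞ = 103.3575 + 75.738 = 179.0955 µg/mL·h

AUC = 179 µg/mL·h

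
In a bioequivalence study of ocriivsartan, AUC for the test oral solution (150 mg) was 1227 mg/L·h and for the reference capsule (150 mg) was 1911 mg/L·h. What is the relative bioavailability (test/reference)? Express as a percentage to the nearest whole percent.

F_rel = 64%

F_rel = (AUC_test/D_test) / (AUC_ref/D_ref)
      = (1227/150) / (1911/150)
      = 8.18 / 12.74 = 0.6421 = 64.21%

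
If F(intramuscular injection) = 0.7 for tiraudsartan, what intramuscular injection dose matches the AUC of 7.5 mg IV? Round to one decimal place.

D_intramuscular = 10.7 mg

For equal systemic exposure: F × D_ev = D_iv
D_ev = D_iv / F = 7.5 / 0.7 = 10.7143 mg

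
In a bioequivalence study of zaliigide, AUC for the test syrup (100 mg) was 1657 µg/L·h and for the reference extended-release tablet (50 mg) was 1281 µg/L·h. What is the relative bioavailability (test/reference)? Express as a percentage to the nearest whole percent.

F_rel = 65%

F_rel = (AUC_test/D_test) / (AUC_ref/D_ref)
      = (1657/100) / (1281/50)
      = 16.57 / 25.62 = 0.6468 = 64.68%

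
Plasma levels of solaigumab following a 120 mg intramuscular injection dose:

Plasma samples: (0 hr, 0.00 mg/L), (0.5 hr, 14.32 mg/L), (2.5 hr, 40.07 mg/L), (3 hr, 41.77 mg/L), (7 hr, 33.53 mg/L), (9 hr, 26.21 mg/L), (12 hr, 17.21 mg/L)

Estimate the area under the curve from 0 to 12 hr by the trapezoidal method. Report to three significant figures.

Trapezoidal AUC_0→12:
  [0→0.5]: (0.00+14.32)/2 × 0.5 = 3.58
  [0.5→2.5]: (14.32+40.07)/2 × 2 = 54.39
  [2.5→3]: (40.07+41.77)/2 × 0.5 = 20.46
  [3→7]: (41.77+33.53)/2 × 4 = 150.6
  [7→9]: (33.53+26.21)/2 × 2 = 59.74
  [9→12]: (26.21+17.21)/2 × 3 = 65.13
  Sum = 353.9 mg/L·hr

AUC = 354 mg/L·hr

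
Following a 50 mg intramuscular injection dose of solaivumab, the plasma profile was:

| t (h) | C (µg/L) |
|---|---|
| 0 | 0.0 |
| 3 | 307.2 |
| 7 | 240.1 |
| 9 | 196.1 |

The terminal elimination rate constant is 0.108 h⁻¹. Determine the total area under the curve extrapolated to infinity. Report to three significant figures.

Trapezoidal AUC_0→9:
  [0→3]: (0.0+307.2)/2 × 3 = 460.8
  [3→7]: (307.2+240.1)/2 × 4 = 1094.6
  [7→9]: (240.1+196.1)/2 × 2 = 436.2
  Sum = 1991.6 µg/L·h
Extrapolated tail: C_last / k_e = 196.1 / 0.108 = 1815.741
AUC_0→∞ = 1991.6 + 1815.741 = 3807.341 µg/L·h

AUC = 3810 µg/L·h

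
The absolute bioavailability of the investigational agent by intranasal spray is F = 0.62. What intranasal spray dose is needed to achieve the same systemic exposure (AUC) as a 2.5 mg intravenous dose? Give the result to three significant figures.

D_intranasal = 4.03 mg

For equal systemic exposure: F × D_ev = D_iv
D_ev = D_iv / F = 2.5 / 0.62 = 4.03226 mg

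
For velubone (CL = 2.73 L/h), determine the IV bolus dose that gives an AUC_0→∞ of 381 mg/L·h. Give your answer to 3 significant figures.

Dose_iv = CL × AUC_0→∞
     = 2.73 × 381 = 1040.13 mg

Dose = 1040 mg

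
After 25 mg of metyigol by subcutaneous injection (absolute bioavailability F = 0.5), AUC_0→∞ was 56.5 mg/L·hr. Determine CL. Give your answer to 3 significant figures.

CL = 0.221 L/hr

CL = F × Dose / AUC_0→∞
   = 0.5 × 25 / 56.5 = 0.221239 L/hr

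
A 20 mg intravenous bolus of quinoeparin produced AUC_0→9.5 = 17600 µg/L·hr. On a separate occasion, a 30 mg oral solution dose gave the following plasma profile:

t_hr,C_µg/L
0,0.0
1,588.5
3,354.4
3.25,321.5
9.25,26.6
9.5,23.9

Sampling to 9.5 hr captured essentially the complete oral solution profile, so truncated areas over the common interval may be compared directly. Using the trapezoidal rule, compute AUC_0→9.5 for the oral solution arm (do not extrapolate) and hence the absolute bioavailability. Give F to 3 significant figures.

Trapezoidal AUC_0→9.5 (oral solution):
  [0→1]: (0.0+588.5)/2 × 1 = 294.25
  [1→3]: (588.5+354.4)/2 × 2 = 942.9
  [3→3.25]: (354.4+321.5)/2 × 0.25 = 84.4875
  [3.25→9.25]: (321.5+26.6)/2 × 6 = 1044.3
  [9.25→9.5]: (26.6+23.9)/2 × 0.25 = 6.3125
  Sum = 2372.25 µg/L·hr
F = (AUC_ev/D_ev)/(AUC_iv/D_iv) = (2372.25/30)/(17600/20) = 79.075/880 = 0.0899

F = 0.0899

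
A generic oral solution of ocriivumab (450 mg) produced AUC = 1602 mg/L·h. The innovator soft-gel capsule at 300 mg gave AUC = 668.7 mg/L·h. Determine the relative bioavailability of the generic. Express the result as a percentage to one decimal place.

F_rel = 159.7%

F_rel = (AUC_test/D_test) / (AUC_ref/D_ref)
      = (1602/450) / (668.7/300)
      = 3.56 / 2.229 = 1.5971 = 159.71%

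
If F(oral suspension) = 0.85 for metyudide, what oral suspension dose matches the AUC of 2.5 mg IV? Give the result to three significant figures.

For equal systemic exposure: F × D_ev = D_iv
D_ev = D_iv / F = 2.5 / 0.85 = 2.94118 mg

D_oral = 2.94 mg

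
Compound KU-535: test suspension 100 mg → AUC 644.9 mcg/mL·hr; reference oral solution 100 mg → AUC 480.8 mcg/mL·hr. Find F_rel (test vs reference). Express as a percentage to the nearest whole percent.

F_rel = (AUC_test/D_test) / (AUC_ref/D_ref)
      = (644.9/100) / (480.8/100)
      = 6.449 / 4.808 = 1.3413 = 134.13%

F_rel = 134%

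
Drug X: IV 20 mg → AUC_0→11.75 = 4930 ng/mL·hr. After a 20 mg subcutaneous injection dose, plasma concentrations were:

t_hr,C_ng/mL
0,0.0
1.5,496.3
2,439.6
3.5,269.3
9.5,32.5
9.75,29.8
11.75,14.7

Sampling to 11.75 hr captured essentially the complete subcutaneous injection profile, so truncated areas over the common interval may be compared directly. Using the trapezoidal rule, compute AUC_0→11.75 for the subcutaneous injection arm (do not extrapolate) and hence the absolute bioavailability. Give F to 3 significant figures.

Trapezoidal AUC_0→11.75 (subcutaneous injection):
  [0→1.5]: (0.0+496.3)/2 × 1.5 = 372.225
  [1.5→2]: (496.3+439.6)/2 × 0.5 = 233.975
  [2→3.5]: (439.6+269.3)/2 × 1.5 = 531.675
  [3.5→9.5]: (269.3+32.5)/2 × 6 = 905.4
  [9.5→9.75]: (32.5+29.8)/2 × 0.25 = 7.7875
  [9.75→11.75]: (29.8+14.7)/2 × 2 = 44.5
  Sum = 2095.5625 ng/mL·hr
F = (AUC_ev/D_ev)/(AUC_iv/D_iv) = (2095.5625/20)/(4930/20) = 104.778/246.5 = 0.4251

F = 0.425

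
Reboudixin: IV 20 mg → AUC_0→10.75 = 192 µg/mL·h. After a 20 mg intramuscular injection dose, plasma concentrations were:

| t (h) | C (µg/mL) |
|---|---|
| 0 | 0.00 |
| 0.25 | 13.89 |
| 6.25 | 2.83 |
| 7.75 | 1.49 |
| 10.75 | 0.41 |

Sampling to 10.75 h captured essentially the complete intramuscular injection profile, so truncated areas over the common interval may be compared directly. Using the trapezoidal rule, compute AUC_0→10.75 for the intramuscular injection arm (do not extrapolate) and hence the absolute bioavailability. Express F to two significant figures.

Trapezoidal AUC_0→10.75 (intramuscular injection):
  [0→0.25]: (0.00+13.89)/2 × 0.25 = 1.73625
  [0.25→6.25]: (13.89+2.83)/2 × 6 = 50.16
  [6.25→7.75]: (2.83+1.49)/2 × 1.5 = 3.24
  [7.75→10.75]: (1.49+0.41)/2 × 3 = 2.85
  Sum = 57.98625 µg/mL·h
F = (AUC_ev/D_ev)/(AUC_iv/D_iv) = (57.98625/20)/(192/20) = 2.8993125/9.6 = 0.3020

F = 0.30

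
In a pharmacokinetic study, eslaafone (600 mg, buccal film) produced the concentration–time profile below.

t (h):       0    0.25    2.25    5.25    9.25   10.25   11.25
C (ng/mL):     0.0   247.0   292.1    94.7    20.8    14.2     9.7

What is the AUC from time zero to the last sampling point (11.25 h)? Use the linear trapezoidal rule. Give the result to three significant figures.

Trapezoidal AUC_0→11.25:
  [0→0.25]: (0.0+247.0)/2 × 0.25 = 30.875
  [0.25→2.25]: (247.0+292.1)/2 × 2 = 539.1
  [2.25→5.25]: (292.1+94.7)/2 × 3 = 580.2
  [5.25→9.25]: (94.7+20.8)/2 × 4 = 231.0
  [9.25→10.25]: (20.8+14.2)/2 × 1 = 17.5
  [10.25→11.25]: (14.2+9.7)/2 × 1 = 11.95
  Sum = 1410.625 ng/mL·h

AUC = 1410 ng/mL·h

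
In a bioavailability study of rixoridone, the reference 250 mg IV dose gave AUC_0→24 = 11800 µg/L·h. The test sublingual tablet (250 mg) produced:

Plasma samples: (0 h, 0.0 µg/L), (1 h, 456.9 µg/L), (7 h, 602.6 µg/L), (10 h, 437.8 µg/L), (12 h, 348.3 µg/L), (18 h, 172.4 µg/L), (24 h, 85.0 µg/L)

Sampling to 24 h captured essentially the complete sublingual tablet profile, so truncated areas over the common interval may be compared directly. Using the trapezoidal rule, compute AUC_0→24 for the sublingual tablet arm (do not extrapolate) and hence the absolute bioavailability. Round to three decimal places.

Trapezoidal AUC_0→24 (sublingual tablet):
  [0→1]: (0.0+456.9)/2 × 1 = 228.45
  [1→7]: (456.9+602.6)/2 × 6 = 3178.5
  [7→10]: (602.6+437.8)/2 × 3 = 1560.6
  [10→12]: (437.8+348.3)/2 × 2 = 786.1
  [12→18]: (348.3+172.4)/2 × 6 = 1562.1
  [18→24]: (172.4+85.0)/2 × 6 = 772.2
  Sum = 8087.95 µg/L·h
F = (AUC_ev/D_ev)/(AUC_iv/D_iv) = (8087.95/250)/(11800/250) = 32.3518/47.2 = 0.6854

F = 0.685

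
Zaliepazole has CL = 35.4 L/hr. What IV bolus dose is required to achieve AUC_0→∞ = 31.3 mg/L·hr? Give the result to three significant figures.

Dose_iv = CL × AUC_0→∞
     = 35.4 × 31.3 = 1108.02 mg

Dose = 1110 mg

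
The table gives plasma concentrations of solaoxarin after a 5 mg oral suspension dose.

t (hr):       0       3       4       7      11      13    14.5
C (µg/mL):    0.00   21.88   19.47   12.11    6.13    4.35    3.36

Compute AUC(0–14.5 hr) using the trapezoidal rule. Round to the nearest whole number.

Trapezoidal AUC_0→14.5:
  [0→3]: (0.00+21.88)/2 × 3 = 32.82
  [3→4]: (21.88+19.47)/2 × 1 = 20.675
  [4→7]: (19.47+12.11)/2 × 3 = 47.37
  [7→11]: (12.11+6.13)/2 × 4 = 36.48
  [11→13]: (6.13+4.35)/2 × 2 = 10.48
  [13→14.5]: (4.35+3.36)/2 × 1.5 = 5.7825
  Sum = 153.6075 µg/mL·hr

AUC = 154 µg/mL·hr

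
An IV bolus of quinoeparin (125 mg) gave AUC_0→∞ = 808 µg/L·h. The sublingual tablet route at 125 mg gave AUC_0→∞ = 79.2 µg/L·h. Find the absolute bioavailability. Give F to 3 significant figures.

F = 0.0980

F = (AUC_ev / D_ev) / (AUC_iv / D_iv)
  = (79.2/125) / (808/125)
  = 0.6336 / 6.464 = 0.0980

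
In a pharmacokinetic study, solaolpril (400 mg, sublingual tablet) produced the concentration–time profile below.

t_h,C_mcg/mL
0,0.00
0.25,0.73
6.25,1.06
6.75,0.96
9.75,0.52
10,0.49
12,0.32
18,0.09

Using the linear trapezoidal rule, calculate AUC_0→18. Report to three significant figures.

AUC = 10.4 mcg/mL·h

Trapezoidal AUC_0→18:
  [0→0.25]: (0.00+0.73)/2 × 0.25 = 0.09125
  [0.25→6.25]: (0.73+1.06)/2 × 6 = 5.37
  [6.25→6.75]: (1.06+0.96)/2 × 0.5 = 0.505
  [6.75→9.75]: (0.96+0.52)/2 × 3 = 2.22
  [9.75→10]: (0.52+0.49)/2 × 0.25 = 0.12625
  [10→12]: (0.49+0.32)/2 × 2 = 0.81
  [12→18]: (0.32+0.09)/2 × 6 = 1.23
  Sum = 10.3525 mcg/mL·h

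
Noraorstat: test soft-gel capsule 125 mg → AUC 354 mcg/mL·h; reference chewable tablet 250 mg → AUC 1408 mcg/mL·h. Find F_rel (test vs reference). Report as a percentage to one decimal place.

F_rel = (AUC_test/D_test) / (AUC_ref/D_ref)
      = (354/125) / (1408/250)
      = 2.832 / 5.632 = 0.5028 = 50.28%

F_rel = 50.3%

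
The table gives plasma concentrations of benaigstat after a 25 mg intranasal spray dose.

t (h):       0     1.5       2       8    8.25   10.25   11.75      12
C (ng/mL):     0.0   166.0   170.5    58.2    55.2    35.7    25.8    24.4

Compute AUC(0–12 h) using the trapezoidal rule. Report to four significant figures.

AUC = 1052 ng/mL·h

Trapezoidal AUC_0→12:
  [0→1.5]: (0.0+166.0)/2 × 1.5 = 124.5
  [1.5→2]: (166.0+170.5)/2 × 0.5 = 84.125
  [2→8]: (170.5+58.2)/2 × 6 = 686.1
  [8→8.25]: (58.2+55.2)/2 × 0.25 = 14.175
  [8.25→10.25]: (55.2+35.7)/2 × 2 = 90.9
  [10.25→11.75]: (35.7+25.8)/2 × 1.5 = 46.125
  [11.75→12]: (25.8+24.4)/2 × 0.25 = 6.275
  Sum = 1052.2 ng/mL·h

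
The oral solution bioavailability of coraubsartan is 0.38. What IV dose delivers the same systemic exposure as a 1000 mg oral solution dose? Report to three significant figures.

D_iv = 380 mg

Systemic exposure from an extravascular dose = F × D_ev, so the equivalent IV dose is F × D_ev.
D_iv = F × D_ev = 0.38 × 1000 = 380 mg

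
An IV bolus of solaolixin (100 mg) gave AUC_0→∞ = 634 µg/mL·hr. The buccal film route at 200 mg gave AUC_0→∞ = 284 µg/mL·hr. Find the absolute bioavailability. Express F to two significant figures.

F = 0.22

F = (AUC_ev / D_ev) / (AUC_iv / D_iv)
  = (284/200) / (634/100)
  = 1.42 / 6.34 = 0.2240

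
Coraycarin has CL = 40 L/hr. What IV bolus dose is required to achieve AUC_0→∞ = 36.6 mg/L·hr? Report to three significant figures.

Dose_iv = CL × AUC_0→∞
     = 40 × 36.6 = 1464 mg

Dose = 1460 mg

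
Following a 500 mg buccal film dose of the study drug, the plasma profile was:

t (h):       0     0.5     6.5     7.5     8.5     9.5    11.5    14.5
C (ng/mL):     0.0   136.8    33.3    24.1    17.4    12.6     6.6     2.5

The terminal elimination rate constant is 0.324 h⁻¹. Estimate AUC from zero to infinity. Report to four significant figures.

Trapezoidal AUC_0→14.5:
  [0→0.5]: (0.0+136.8)/2 × 0.5 = 34.2
  [0.5→6.5]: (136.8+33.3)/2 × 6 = 510.3
  [6.5→7.5]: (33.3+24.1)/2 × 1 = 28.7
  [7.5→8.5]: (24.1+17.4)/2 × 1 = 20.75
  [8.5→9.5]: (17.4+12.6)/2 × 1 = 15.0
  [9.5→11.5]: (12.6+6.6)/2 × 2 = 19.2
  [11.5→14.5]: (6.6+2.5)/2 × 3 = 13.65
  Sum = 641.8 ng/mL·h
Extrapolated tail: C_last / k_e = 2.5 / 0.324 = 7.716
AUC_0→∞ = 641.8 + 7.716 = 649.516 ng/mL·h

AUC = 649.5 ng/mL·h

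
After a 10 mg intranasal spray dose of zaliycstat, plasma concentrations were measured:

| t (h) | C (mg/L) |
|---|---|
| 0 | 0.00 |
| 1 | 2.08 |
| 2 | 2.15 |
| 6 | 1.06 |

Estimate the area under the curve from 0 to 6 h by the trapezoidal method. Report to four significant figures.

AUC = 9.575 mg/L·h

Trapezoidal AUC_0→6:
  [0→1]: (0.00+2.08)/2 × 1 = 1.04
  [1→2]: (2.08+2.15)/2 × 1 = 2.115
  [2→6]: (2.15+1.06)/2 × 4 = 6.42
  Sum = 9.575 mg/L·h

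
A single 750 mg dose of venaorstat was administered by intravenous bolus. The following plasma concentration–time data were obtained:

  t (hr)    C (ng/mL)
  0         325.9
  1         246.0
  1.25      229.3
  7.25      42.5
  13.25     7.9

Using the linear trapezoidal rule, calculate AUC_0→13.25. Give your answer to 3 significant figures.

AUC = 1310 ng/mL·hr

Trapezoidal AUC_0→13.25:
  [0→1]: (325.9+246.0)/2 × 1 = 285.95
  [1→1.25]: (246.0+229.3)/2 × 0.25 = 59.4125
  [1.25→7.25]: (229.3+42.5)/2 × 6 = 815.4
  [7.25→13.25]: (42.5+7.9)/2 × 6 = 151.2
  Sum = 1311.9625 ng/mL·hr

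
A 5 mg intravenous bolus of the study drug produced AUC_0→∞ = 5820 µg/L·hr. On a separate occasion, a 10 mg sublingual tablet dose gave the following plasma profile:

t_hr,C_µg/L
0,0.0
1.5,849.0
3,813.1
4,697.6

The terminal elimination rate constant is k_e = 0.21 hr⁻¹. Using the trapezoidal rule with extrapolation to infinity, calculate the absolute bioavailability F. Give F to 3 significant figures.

Trapezoidal AUC_0→4 (sublingual tablet):
  [0→1.5]: (0.0+849.0)/2 × 1.5 = 636.75
  [1.5→3]: (849.0+813.1)/2 × 1.5 = 1246.575
  [3→4]: (813.1+697.6)/2 × 1 = 755.35
  Sum = 2638.675 µg/L·hr
Tail: C_last/k_e = 697.6/0.21 = 3321.905
AUC_0→∞ (sublingual tablet) = 2638.675 + 3321.905 = 5960.58 µg/L·hr
F = (AUC_ev/D_ev)/(AUC_iv/D_iv) = (5960.58/10)/(5820/5) = 596.058/1164 = 0.5121

F = 0.512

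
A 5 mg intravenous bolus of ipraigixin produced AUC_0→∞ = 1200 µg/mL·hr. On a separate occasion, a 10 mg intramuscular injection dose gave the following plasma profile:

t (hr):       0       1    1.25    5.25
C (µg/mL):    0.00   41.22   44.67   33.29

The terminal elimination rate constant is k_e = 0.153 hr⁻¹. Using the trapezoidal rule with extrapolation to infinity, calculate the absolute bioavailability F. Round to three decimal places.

F = 0.169

Trapezoidal AUC_0→5.25 (intramuscular injection):
  [0→1]: (0.00+41.22)/2 × 1 = 20.61
  [1→1.25]: (41.22+44.67)/2 × 0.25 = 10.73625
  [1.25→5.25]: (44.67+33.29)/2 × 4 = 155.92
  Sum = 187.26625 µg/mL·hr
Tail: C_last/k_e = 33.29/0.153 = 217.582
AUC_0→∞ (intramuscular injection) = 187.26625 + 217.582 = 404.84825 µg/mL·hr
F = (AUC_ev/D_ev)/(AUC_iv/D_iv) = (404.84825/10)/(1200/5) = 40.484825/240 = 0.1687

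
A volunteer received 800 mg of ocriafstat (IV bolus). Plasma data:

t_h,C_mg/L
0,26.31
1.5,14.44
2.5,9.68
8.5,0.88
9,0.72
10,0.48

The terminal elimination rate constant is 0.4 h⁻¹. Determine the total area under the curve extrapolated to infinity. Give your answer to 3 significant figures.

AUC = 76.5 mg/L·h

Trapezoidal AUC_0→10:
  [0→1.5]: (26.31+14.44)/2 × 1.5 = 30.5625
  [1.5→2.5]: (14.44+9.68)/2 × 1 = 12.06
  [2.5→8.5]: (9.68+0.88)/2 × 6 = 31.68
  [8.5→9]: (0.88+0.72)/2 × 0.5 = 0.4
  [9→10]: (0.72+0.48)/2 × 1 = 0.6
  Sum = 75.3025 mg/L·h
Extrapolated tail: C_last / k_e = 0.48 / 0.4 = 1.200
AUC_0→∞ = 75.3025 + 1.200 = 76.5025 mg/L·h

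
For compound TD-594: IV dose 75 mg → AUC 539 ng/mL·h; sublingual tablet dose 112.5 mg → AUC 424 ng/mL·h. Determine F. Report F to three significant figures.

F = (AUC_ev / D_ev) / (AUC_iv / D_iv)
  = (424/112.5) / (539/75)
  = 3.76889 / 7.18667 = 0.5244

F = 0.524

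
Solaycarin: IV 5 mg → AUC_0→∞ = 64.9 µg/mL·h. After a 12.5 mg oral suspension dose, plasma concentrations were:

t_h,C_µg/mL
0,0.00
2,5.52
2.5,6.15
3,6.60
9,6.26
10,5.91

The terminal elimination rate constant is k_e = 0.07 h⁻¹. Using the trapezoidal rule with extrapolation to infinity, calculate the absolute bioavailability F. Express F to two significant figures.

F = 0.87

Trapezoidal AUC_0→10 (oral suspension):
  [0→2]: (0.00+5.52)/2 × 2 = 5.52
  [2→2.5]: (5.52+6.15)/2 × 0.5 = 2.9175
  [2.5→3]: (6.15+6.60)/2 × 0.5 = 3.1875
  [3→9]: (6.60+6.26)/2 × 6 = 38.58
  [9→10]: (6.26+5.91)/2 × 1 = 6.085
  Sum = 56.29 µg/mL·h
Tail: C_last/k_e = 5.91/0.07 = 84.429
AUC_0→∞ (oral suspension) = 56.29 + 84.429 = 140.719 µg/mL·h
F = (AUC_ev/D_ev)/(AUC_iv/D_iv) = (140.719/12.5)/(64.9/5) = 11.25752/12.98 = 0.8673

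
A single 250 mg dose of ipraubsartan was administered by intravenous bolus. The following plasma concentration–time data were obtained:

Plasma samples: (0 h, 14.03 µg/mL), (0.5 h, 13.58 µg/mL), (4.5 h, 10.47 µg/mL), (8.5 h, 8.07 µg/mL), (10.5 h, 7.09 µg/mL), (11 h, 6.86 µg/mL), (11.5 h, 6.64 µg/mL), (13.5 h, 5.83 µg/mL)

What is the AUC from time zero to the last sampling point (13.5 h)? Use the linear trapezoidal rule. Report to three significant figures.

Trapezoidal AUC_0→13.5:
  [0→0.5]: (14.03+13.58)/2 × 0.5 = 6.9025
  [0.5→4.5]: (13.58+10.47)/2 × 4 = 48.1
  [4.5→8.5]: (10.47+8.07)/2 × 4 = 37.08
  [8.5→10.5]: (8.07+7.09)/2 × 2 = 15.16
  [10.5→11]: (7.09+6.86)/2 × 0.5 = 3.4875
  [11→11.5]: (6.86+6.64)/2 × 0.5 = 3.375
  [11.5→13.5]: (6.64+5.83)/2 × 2 = 12.47
  Sum = 126.575 µg/mL·h

AUC = 127 µg/mL·h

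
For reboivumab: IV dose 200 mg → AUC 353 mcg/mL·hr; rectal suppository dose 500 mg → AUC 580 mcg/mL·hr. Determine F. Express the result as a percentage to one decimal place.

F = 65.7%

F = (AUC_ev / D_ev) / (AUC_iv / D_iv)
  = (580/500) / (353/200)
  = 1.16 / 1.765 = 0.6572
  = 65.72%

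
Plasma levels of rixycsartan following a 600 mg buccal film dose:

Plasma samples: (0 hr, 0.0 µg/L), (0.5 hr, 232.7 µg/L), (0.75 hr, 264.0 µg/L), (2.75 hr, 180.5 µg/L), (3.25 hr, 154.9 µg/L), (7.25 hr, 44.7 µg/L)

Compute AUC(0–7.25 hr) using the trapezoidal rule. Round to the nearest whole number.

Trapezoidal AUC_0→7.25:
  [0→0.5]: (0.0+232.7)/2 × 0.5 = 58.175
  [0.5→0.75]: (232.7+264.0)/2 × 0.25 = 62.0875
  [0.75→2.75]: (264.0+180.5)/2 × 2 = 444.5
  [2.75→3.25]: (180.5+154.9)/2 × 0.5 = 83.85
  [3.25→7.25]: (154.9+44.7)/2 × 4 = 399.2
  Sum = 1047.8125 µg/L·hr

AUC = 1048 µg/L·hr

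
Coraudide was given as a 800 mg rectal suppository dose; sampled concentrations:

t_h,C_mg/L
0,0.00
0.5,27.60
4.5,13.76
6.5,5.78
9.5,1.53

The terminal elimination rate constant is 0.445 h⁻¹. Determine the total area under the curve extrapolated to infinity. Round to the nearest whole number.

Trapezoidal AUC_0→9.5:
  [0→0.5]: (0.00+27.60)/2 × 0.5 = 6.9
  [0.5→4.5]: (27.60+13.76)/2 × 4 = 82.72
  [4.5→6.5]: (13.76+5.78)/2 × 2 = 19.54
  [6.5→9.5]: (5.78+1.53)/2 × 3 = 10.965
  Sum = 120.125 mg/L·h
Extrapolated tail: C_last / k_e = 1.53 / 0.445 = 3.438
AUC_0→∞ = 120.125 + 3.438 = 123.563 mg/L·h

AUC = 124 mg/L·h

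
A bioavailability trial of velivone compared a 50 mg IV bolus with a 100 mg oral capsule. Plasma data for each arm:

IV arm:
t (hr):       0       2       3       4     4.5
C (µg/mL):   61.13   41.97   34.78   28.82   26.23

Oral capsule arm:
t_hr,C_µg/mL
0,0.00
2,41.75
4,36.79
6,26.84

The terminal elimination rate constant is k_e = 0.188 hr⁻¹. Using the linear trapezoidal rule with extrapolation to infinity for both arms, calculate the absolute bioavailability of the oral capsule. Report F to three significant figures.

Trapezoidal AUC_0→4.5 (IV):
  [0→2]: (61.13+41.97)/2 × 2 = 103.1
  [2→3]: (41.97+34.78)/2 × 1 = 38.375
  [3→4]: (34.78+28.82)/2 × 1 = 31.8
  [4→4.5]: (28.82+26.23)/2 × 0.5 = 13.7625
  Sum = 187.0375 µg/mL·hr
IV tail: 26.23/0.188 = 139.521; AUC_iv,0→∞ = 187.0375 + 139.521 = 326.5585 µg/mL·hr
Trapezoidal AUC_0→6 (oral capsule):
  [0→2]: (0.00+41.75)/2 × 2 = 41.75
  [2→4]: (41.75+36.79)/2 × 2 = 78.54
  [4→6]: (36.79+26.84)/2 × 2 = 63.63
  Sum = 183.92 µg/mL·hr
oral capsule tail: 26.84/0.188 = 142.766; AUC_ev,0→∞ = 183.92 + 142.766 = 326.686 µg/mL·hr
F = (AUC_ev/D_ev)/(AUC_iv/D_iv) = (326.686/100)/(326.5585/50) = 3.26686/6.53117 = 0.5002

F = 0.500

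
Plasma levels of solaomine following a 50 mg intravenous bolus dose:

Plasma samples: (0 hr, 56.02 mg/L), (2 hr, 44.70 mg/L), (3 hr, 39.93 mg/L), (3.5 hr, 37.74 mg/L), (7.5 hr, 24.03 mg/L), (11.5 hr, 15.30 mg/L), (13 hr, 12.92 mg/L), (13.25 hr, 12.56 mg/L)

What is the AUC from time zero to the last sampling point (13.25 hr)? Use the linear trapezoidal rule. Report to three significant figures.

Trapezoidal AUC_0→13.25:
  [0→2]: (56.02+44.70)/2 × 2 = 100.72
  [2→3]: (44.70+39.93)/2 × 1 = 42.315
  [3→3.5]: (39.93+37.74)/2 × 0.5 = 19.4175
  [3.5→7.5]: (37.74+24.03)/2 × 4 = 123.54
  [7.5→11.5]: (24.03+15.30)/2 × 4 = 78.66
  [11.5→13]: (15.30+12.92)/2 × 1.5 = 21.165
  [13→13.25]: (12.92+12.56)/2 × 0.25 = 3.185
  Sum = 389.0025 mg/L·hr

AUC = 389 mg/L·hr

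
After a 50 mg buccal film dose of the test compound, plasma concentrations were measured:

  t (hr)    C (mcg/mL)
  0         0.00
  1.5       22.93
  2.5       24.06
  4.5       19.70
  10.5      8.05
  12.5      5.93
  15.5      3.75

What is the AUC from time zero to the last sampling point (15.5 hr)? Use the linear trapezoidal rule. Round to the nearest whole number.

AUC = 196 mcg/mL·hr

Trapezoidal AUC_0→15.5:
  [0→1.5]: (0.00+22.93)/2 × 1.5 = 17.1975
  [1.5→2.5]: (22.93+24.06)/2 × 1 = 23.495
  [2.5→4.5]: (24.06+19.70)/2 × 2 = 43.76
  [4.5→10.5]: (19.70+8.05)/2 × 6 = 83.25
  [10.5→12.5]: (8.05+5.93)/2 × 2 = 13.98
  [12.5→15.5]: (5.93+3.75)/2 × 3 = 14.52
  Sum = 196.2025 mcg/mL·hr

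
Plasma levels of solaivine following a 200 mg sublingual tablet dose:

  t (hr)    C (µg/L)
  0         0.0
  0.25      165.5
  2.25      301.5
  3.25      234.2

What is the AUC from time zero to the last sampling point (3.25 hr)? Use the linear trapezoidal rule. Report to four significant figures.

Trapezoidal AUC_0→3.25:
  [0→0.25]: (0.0+165.5)/2 × 0.25 = 20.6875
  [0.25→2.25]: (165.5+301.5)/2 × 2 = 467.0
  [2.25→3.25]: (301.5+234.2)/2 × 1 = 267.85
  Sum = 755.5375 µg/L·hr

AUC = 755.5 µg/L·hr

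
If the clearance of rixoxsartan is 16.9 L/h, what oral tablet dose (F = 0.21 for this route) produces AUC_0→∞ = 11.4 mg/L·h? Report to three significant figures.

Dose = CL × AUC_0→∞ / F
     = 16.9 × 11.4 / 0.21 = 917.429 mg

Dose = 917 mg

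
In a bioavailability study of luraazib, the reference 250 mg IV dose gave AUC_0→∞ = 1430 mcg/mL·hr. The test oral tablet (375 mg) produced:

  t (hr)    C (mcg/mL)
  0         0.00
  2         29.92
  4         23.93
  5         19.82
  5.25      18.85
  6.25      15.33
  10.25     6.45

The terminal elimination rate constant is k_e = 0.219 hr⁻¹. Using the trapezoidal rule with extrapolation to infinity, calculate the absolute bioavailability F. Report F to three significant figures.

Trapezoidal AUC_0→10.25 (oral tablet):
  [0→2]: (0.00+29.92)/2 × 2 = 29.92
  [2→4]: (29.92+23.93)/2 × 2 = 53.85
  [4→5]: (23.93+19.82)/2 × 1 = 21.875
  [5→5.25]: (19.82+18.85)/2 × 0.25 = 4.83375
  [5.25→6.25]: (18.85+15.33)/2 × 1 = 17.09
  [6.25→10.25]: (15.33+6.45)/2 × 4 = 43.56
  Sum = 171.12875 mcg/mL·hr
Tail: C_last/k_e = 6.45/0.219 = 29.452
AUC_0→∞ (oral tablet) = 171.12875 + 29.452 = 200.58075 mcg/mL·hr
F = (AUC_ev/D_ev)/(AUC_iv/D_iv) = (200.58075/375)/(1430/250) = 0.534882/5.72 = 0.0935

F = 0.0935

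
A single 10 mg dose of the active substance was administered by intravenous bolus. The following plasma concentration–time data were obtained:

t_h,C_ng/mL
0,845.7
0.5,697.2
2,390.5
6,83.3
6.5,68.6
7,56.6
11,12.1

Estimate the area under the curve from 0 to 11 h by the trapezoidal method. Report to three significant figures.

AUC = 2360 ng/mL·h

Trapezoidal AUC_0→11:
  [0→0.5]: (845.7+697.2)/2 × 0.5 = 385.725
  [0.5→2]: (697.2+390.5)/2 × 1.5 = 815.775
  [2→6]: (390.5+83.3)/2 × 4 = 947.6
  [6→6.5]: (83.3+68.6)/2 × 0.5 = 37.975
  [6.5→7]: (68.6+56.6)/2 × 0.5 = 31.3
  [7→11]: (56.6+12.1)/2 × 4 = 137.4
  Sum = 2355.775 ng/mL·h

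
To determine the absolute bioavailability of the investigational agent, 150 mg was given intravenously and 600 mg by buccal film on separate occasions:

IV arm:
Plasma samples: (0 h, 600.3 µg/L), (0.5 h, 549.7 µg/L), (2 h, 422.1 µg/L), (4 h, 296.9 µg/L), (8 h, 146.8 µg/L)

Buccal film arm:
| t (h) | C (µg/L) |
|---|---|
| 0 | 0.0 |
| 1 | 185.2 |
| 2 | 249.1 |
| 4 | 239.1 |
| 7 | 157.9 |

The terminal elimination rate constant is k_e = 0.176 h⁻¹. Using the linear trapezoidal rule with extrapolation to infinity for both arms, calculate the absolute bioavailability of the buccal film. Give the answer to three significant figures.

Trapezoidal AUC_0→8 (IV):
  [0→0.5]: (600.3+549.7)/2 × 0.5 = 287.5
  [0.5→2]: (549.7+422.1)/2 × 1.5 = 728.85
  [2→4]: (422.1+296.9)/2 × 2 = 719.0
  [4→8]: (296.9+146.8)/2 × 4 = 887.4
  Sum = 2622.75 µg/L·h
IV tail: 146.8/0.176 = 834.091; AUC_iv,0→∞ = 2622.75 + 834.091 = 3456.841 µg/L·h
Trapezoidal AUC_0→7 (buccal film):
  [0→1]: (0.0+185.2)/2 × 1 = 92.6
  [1→2]: (185.2+249.1)/2 × 1 = 217.15
  [2→4]: (249.1+239.1)/2 × 2 = 488.2
  [4→7]: (239.1+157.9)/2 × 3 = 595.5
  Sum = 1393.45 µg/L·h
buccal film tail: 157.9/0.176 = 897.159; AUC_ev,0→∞ = 1393.45 + 897.159 = 2290.609 µg/L·h
F = (AUC_ev/D_ev)/(AUC_iv/D_iv) = (2290.609/600)/(3456.841/150) = 3.81768/23.0456 = 0.1657

F = 0.166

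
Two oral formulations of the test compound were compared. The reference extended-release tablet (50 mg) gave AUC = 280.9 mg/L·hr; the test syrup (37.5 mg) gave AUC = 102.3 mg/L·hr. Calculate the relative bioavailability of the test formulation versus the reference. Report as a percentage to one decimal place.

F_rel = (AUC_test/D_test) / (AUC_ref/D_ref)
      = (102.3/37.5) / (280.9/50)
      = 2.728 / 5.618 = 0.4856 = 48.56%

F_rel = 48.6%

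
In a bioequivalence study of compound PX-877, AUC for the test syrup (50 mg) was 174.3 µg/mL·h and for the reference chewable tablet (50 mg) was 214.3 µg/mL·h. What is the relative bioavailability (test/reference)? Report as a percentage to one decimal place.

F_rel = 81.3%

F_rel = (AUC_test/D_test) / (AUC_ref/D_ref)
      = (174.3/50) / (214.3/50)
      = 3.486 / 4.286 = 0.8133 = 81.33%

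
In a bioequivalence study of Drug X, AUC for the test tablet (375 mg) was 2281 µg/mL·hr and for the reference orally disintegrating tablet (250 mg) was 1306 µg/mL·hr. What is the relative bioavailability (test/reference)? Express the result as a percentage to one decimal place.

F_rel = (AUC_test/D_test) / (AUC_ref/D_ref)
      = (2281/375) / (1306/250)
      = 6.08267 / 5.224 = 1.1644 = 116.44%

F_rel = 116.4%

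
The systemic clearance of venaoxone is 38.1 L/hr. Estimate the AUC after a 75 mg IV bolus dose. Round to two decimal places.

AUC_0→∞ = Dose_iv / CL
        = 75 / 38.1 = 1.9685 mg/L·hr

AUC = 1.97 mg/L·hr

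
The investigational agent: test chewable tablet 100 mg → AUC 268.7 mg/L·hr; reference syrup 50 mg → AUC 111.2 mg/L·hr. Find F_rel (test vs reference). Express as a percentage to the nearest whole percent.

F_rel = 121%

F_rel = (AUC_test/D_test) / (AUC_ref/D_ref)
      = (268.7/100) / (111.2/50)
      = 2.687 / 2.224 = 1.2082 = 120.82%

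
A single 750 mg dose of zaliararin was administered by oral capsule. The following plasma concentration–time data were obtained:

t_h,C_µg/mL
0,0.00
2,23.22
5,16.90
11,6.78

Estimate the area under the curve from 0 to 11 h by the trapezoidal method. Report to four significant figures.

Trapezoidal AUC_0→11:
  [0→2]: (0.00+23.22)/2 × 2 = 23.22
  [2→5]: (23.22+16.90)/2 × 3 = 60.18
  [5→11]: (16.90+6.78)/2 × 6 = 71.04
  Sum = 154.44 µg/mL·h

AUC = 154.4 µg/mL·h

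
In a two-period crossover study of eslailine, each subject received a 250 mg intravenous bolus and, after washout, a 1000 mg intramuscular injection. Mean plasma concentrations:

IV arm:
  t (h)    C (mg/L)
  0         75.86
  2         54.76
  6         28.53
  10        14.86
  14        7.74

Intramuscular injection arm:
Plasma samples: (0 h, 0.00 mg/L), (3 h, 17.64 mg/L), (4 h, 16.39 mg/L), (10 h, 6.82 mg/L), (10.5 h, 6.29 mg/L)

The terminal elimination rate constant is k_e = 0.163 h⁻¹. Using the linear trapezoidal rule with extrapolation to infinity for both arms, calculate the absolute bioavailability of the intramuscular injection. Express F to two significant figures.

Trapezoidal AUC_0→14 (IV):
  [0→2]: (75.86+54.76)/2 × 2 = 130.62
  [2→6]: (54.76+28.53)/2 × 4 = 166.58
  [6→10]: (28.53+14.86)/2 × 4 = 86.78
  [10→14]: (14.86+7.74)/2 × 4 = 45.2
  Sum = 429.18 mg/L·h
IV tail: 7.74/0.163 = 47.485; AUC_iv,0→∞ = 429.18 + 47.485 = 476.665 mg/L·h
Trapezoidal AUC_0→10.5 (intramuscular injection):
  [0→3]: (0.00+17.64)/2 × 3 = 26.46
  [3→4]: (17.64+16.39)/2 × 1 = 17.015
  [4→10]: (16.39+6.82)/2 × 6 = 69.63
  [10→10.5]: (6.82+6.29)/2 × 0.5 = 3.2775
  Sum = 116.3825 mg/L·h
intramuscular injection tail: 6.29/0.163 = 38.589; AUC_ev,0→∞ = 116.3825 + 38.589 = 154.9715 mg/L·h
F = (AUC_ev/D_ev)/(AUC_iv/D_iv) = (154.9715/1000)/(476.665/250) = 0.1549715/1.90666 = 0.0813

F = 0.081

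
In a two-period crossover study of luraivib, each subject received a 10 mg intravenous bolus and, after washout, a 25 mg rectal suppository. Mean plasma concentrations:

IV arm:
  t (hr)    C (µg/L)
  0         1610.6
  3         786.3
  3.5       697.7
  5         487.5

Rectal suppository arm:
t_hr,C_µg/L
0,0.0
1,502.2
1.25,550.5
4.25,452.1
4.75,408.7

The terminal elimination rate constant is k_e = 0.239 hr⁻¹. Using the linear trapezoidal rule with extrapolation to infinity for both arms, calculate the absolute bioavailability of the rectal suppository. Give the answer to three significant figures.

F = 0.221

Trapezoidal AUC_0→5 (IV):
  [0→3]: (1610.6+786.3)/2 × 3 = 3595.35
  [3→3.5]: (786.3+697.7)/2 × 0.5 = 371.0
  [3.5→5]: (697.7+487.5)/2 × 1.5 = 888.9
  Sum = 4855.25 µg/L·hr
IV tail: 487.5/0.239 = 2039.749; AUC_iv,0→∞ = 4855.25 + 2039.749 = 6894.999 µg/L·hr
Trapezoidal AUC_0→4.75 (rectal suppository):
  [0→1]: (0.0+502.2)/2 × 1 = 251.1
  [1→1.25]: (502.2+550.5)/2 × 0.25 = 131.5875
  [1.25→4.25]: (550.5+452.1)/2 × 3 = 1503.9
  [4.25→4.75]: (452.1+408.7)/2 × 0.5 = 215.2
  Sum = 2101.7875 µg/L·hr
rectal suppository tail: 408.7/0.239 = 1710.042; AUC_ev,0→∞ = 2101.7875 + 1710.042 = 3811.8295 µg/L·hr
F = (AUC_ev/D_ev)/(AUC_iv/D_iv) = (3811.8295/25)/(6894.999/10) = 152.47318/689.4999 = 0.2211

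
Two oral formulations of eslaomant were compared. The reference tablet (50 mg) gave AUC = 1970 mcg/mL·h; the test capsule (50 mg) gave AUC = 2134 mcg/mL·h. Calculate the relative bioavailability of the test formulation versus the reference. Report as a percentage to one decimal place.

F_rel = 108.3%

F_rel = (AUC_test/D_test) / (AUC_ref/D_ref)
      = (2134/50) / (1970/50)
      = 42.68 / 39.4 = 1.0832 = 108.32%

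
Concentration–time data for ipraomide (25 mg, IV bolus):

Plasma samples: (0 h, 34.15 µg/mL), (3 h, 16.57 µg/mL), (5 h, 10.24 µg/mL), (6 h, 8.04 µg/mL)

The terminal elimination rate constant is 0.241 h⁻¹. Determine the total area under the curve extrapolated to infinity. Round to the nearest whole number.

Trapezoidal AUC_0→6:
  [0→3]: (34.15+16.57)/2 × 3 = 76.08
  [3→5]: (16.57+10.24)/2 × 2 = 26.81
  [5→6]: (10.24+8.04)/2 × 1 = 9.14
  Sum = 112.03 µg/mL·h
Extrapolated tail: C_last / k_e = 8.04 / 0.241 = 33.361
AUC_0→∞ = 112.03 + 33.361 = 145.391 µg/mL·h

AUC = 145 µg/mL·h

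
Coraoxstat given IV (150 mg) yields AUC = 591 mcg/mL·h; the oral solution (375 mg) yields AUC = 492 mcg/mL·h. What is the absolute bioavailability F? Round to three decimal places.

F = (AUC_ev / D_ev) / (AUC_iv / D_iv)
  = (492/375) / (591/150)
  = 1.312 / 3.94 = 0.3330

F = 0.333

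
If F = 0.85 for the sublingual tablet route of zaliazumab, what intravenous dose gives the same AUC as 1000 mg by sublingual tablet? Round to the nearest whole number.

Systemic exposure from an extravascular dose = F × D_ev, so the equivalent IV dose is F × D_ev.
D_iv = F × D_ev = 0.85 × 1000 = 850 mg

D_iv = 850 mg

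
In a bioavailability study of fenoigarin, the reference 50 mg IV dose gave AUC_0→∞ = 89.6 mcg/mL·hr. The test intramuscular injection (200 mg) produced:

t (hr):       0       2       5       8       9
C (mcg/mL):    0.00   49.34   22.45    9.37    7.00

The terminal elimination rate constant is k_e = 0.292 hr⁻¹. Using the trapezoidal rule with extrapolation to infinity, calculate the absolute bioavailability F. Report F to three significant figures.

F = 0.661

Trapezoidal AUC_0→9 (intramuscular injection):
  [0→2]: (0.00+49.34)/2 × 2 = 49.34
  [2→5]: (49.34+22.45)/2 × 3 = 107.685
  [5→8]: (22.45+9.37)/2 × 3 = 47.73
  [8→9]: (9.37+7.00)/2 × 1 = 8.185
  Sum = 212.94 mcg/mL·hr
Tail: C_last/k_e = 7.00/0.292 = 23.973
AUC_0→∞ (intramuscular injection) = 212.94 + 23.973 = 236.913 mcg/mL·hr
F = (AUC_ev/D_ev)/(AUC_iv/D_iv) = (236.913/200)/(89.6/50) = 1.184565/1.792 = 0.6610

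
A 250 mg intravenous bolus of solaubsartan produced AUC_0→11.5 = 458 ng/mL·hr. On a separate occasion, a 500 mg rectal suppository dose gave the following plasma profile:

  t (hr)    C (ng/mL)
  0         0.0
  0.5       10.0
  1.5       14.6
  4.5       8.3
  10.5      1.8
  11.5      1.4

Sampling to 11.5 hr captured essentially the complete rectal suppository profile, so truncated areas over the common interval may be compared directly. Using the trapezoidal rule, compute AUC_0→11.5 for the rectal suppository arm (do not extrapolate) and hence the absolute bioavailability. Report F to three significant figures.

F = 0.0885

Trapezoidal AUC_0→11.5 (rectal suppository):
  [0→0.5]: (0.0+10.0)/2 × 0.5 = 2.5
  [0.5→1.5]: (10.0+14.6)/2 × 1 = 12.3
  [1.5→4.5]: (14.6+8.3)/2 × 3 = 34.35
  [4.5→10.5]: (8.3+1.8)/2 × 6 = 30.3
  [10.5→11.5]: (1.8+1.4)/2 × 1 = 1.6
  Sum = 81.05 ng/mL·hr
F = (AUC_ev/D_ev)/(AUC_iv/D_iv) = (81.05/500)/(458/250) = 0.1621/1.832 = 0.0885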